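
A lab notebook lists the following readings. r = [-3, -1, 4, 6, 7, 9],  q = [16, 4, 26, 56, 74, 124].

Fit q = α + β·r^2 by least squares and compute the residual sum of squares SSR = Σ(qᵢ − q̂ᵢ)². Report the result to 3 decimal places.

SSR = 2.824

Entries of AᵀA: Σ1 = 6, Σr^2 = 192, Σr^2·r^2 = 10596.
Right-hand side: Σq = 300, Σr^2·q = 16250.
AᵀA·[α, β]ᵀ = Aᵀq becomes [[6, 192]; [192, 10596]]·[α, β]ᵀ = [300, 16250]ᵀ.
Eliminating β: 10596·(row 1) − 192·(row 2) gives 26712·α = 10596·300 − 192·16250 = 58800, so α = 350/159.
Then β = (16250 − 192·(350/159))/10596 = 475/318.
Residuals: 113/318, 97/318, -16/159, 4/159, -443/318, 257/318; SSR = 449/159.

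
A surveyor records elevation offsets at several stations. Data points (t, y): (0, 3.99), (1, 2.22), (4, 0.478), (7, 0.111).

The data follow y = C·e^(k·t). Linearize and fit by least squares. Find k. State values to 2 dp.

k = -0.51

Linearized form: ln y = k·t + ln C. From the 4 transformed points,
Σt = 12.0000, Σ(t)² = 66.0000, Σln y = -0.7551, Σt·ln y = -17.5426.
Normal system: [[66.0000, 12.0000]; [12.0000, 4]]·[k, ln C]ᵀ = [-17.5426, -0.7551]ᵀ.
Slope k = (n·Σt·ln y − Σt·Σln y)/(n·Σ(t)² − (Σt)²) = (4·-17.5426 − 12.0000·-0.7551)/120.0000 = -0.50925; ln C = (Σln y − k·Σt)/n = 1.33898.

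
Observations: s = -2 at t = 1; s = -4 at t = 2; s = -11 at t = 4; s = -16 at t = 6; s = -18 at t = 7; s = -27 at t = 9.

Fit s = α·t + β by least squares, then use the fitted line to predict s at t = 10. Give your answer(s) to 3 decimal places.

ŝ = -28.665

Compute the Gram sums: Σt·t = 187, Σt = 29, Σ1 = 6.
For Xᵀs: Σt·s = -519, Σs = -78.
Normal equations: [[187, 29]; [29, 6]]·[α, β]ᵀ = [-519, -78]ᵀ.
Determinant 187·6 − 29² = 281.
α = ((-519)·6 − 29·(-78))/281 = -852/281; β = (187·(-78) − 29·(-519))/281 = 465/281.
At t = 10: ŝ = (-852/281)·(10) + (465/281)·(1) = -8055/281.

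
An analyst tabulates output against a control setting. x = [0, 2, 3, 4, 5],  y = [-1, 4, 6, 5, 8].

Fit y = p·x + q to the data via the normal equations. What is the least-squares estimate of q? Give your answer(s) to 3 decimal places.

Normal-equation sums: Σx·x = 54, Σx = 14, Σ1 = 5.
And Σx·y = 86, Σy = 22.
Determinant 54·5 − 14² = 74.
p = (86·5 − 14·22)/74 = 61/37; q = (54·22 − 14·86)/74 = -8/37.

q = -0.216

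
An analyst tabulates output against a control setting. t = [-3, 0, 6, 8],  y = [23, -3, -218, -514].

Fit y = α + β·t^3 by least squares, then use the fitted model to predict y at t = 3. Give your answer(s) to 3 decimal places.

ŷ = -30.210

Entries of XᵀX: Σ1 = 4, Σt^3 = 701, Σt^3·t^3 = 309529.
For Xᵀy: Σy = -712, Σt^3·y = -310877.
Determinant 4·309529 − 701² = 746715.
α = ((-712)·309529 − 701·(-310877))/746715 = -819957/248905; β = (4·(-310877) − 701·(-712))/746715 = -248132/248905.
At t = 3: ŷ = (-819957/248905)·(1) + (-248132/248905)·(27) = -7519521/248905.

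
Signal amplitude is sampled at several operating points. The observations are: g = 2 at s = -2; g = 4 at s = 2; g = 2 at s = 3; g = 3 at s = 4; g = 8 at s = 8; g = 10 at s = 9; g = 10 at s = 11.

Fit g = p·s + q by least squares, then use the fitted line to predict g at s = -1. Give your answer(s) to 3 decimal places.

With design matrix X, XᵀX = [[299, 35]; [35, 7]] and Xᵀg = [286, 39]ᵀ.
Determinant 299·7 − 35² = 868.
p = (286·7 − 35·39)/868 = 91/124; q = (299·39 − 35·286)/868 = 1651/868.
At s = -1: ĝ = (91/124)·(-1) + (1651/868)·(1) = 507/434.

ĝ = 1.168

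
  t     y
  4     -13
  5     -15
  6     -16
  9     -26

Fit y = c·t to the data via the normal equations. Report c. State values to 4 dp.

From the data, Σt·t = 158.
And Σt·y = -457.
MᵀM·[c]ᵀ = Mᵀy becomes [[158]]·[c]ᵀ = [-457]ᵀ.
c = (-457)/158 = -2.89241.

c = -2.8924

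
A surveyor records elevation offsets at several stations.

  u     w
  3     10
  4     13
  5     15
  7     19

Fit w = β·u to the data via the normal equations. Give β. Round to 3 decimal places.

β = 2.929

The normal system MᵀM·[β]ᵀ = Mᵀw is [[99]]·[β]ᵀ = [290]ᵀ.
Hence β = 290 / 99 ≈ 2.92929.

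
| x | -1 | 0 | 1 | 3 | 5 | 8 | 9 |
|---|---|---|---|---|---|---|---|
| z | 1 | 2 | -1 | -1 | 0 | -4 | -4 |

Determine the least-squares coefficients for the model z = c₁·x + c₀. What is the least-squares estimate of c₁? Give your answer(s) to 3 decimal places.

Sums needed: Σx·x = 181, Σx = 25, Σ1 = 7.
And Σx·z = -73, Σz = -7.
Normal equations: [[181, 25]; [25, 7]]·[c₁, c₀]ᵀ = [-73, -7]ᵀ.
Eliminating c₀: 7·(row 1) − 25·(row 2) gives 642·c₁ = 7·(-73) − 25·(-7) = -336, so c₁ = -56/107.
Then c₀ = ((-7) − 25·(-56/107))/7 = 93/107.

c₁ = -0.523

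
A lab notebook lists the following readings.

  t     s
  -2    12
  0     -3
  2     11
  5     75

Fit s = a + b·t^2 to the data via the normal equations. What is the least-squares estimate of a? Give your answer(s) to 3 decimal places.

The normal equations are: 4·a + 33·b = 95;  33·a + 657·b = 1967.
(Σ1 = 4, Σt^2 = 33, Σt^2·t^2 = 657, Σs = 95, Σt^2·s = 1967.)
Eliminating b: 657·(row 1) − 33·(row 2) gives 1539·a = 657·95 − 33·1967 = -2496, so a = -832/513.
Then b = (1967 − 33·(-832/513))/657 = 4733/1539.

a = -1.622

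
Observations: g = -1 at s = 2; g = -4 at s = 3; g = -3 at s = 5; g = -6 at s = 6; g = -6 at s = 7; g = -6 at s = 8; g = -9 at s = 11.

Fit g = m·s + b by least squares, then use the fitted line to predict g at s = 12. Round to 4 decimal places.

Setting ∂/∂m … = 0 gives: 308·m + 42·b = -254;  42·m + 7·b = -35.
det = 308·7 − 42² = 392.
m = ((-254)·7 − 42·(-35))/392 = -11/14; b = (308·(-35) − 42·(-254))/392 = -2/7.
At s = 12: ĝ = (-11/14)·(12) + (-2/7)·(1) = -68/7.

ĝ = -9.7143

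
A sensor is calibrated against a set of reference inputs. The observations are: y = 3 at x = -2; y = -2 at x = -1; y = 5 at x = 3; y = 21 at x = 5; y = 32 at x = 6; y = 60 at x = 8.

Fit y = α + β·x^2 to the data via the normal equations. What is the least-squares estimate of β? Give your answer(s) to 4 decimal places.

β = 0.9725

Compute the Gram sums: Σ1 = 6, Σx^2 = 139, Σx^2·x^2 = 6115.
Moment sums: Σy = 119, Σx^2·y = 5572.
MᵀM·[α, β]ᵀ = Mᵀy becomes [[6, 139]; [139, 6115]]·[α, β]ᵀ = [119, 5572]ᵀ.
Determinant 6·6115 − 139² = 17369.
α = (119·6115 − 139·5572)/17369 = -46823/17369; β = (6·5572 − 139·119)/17369 = 16891/17369.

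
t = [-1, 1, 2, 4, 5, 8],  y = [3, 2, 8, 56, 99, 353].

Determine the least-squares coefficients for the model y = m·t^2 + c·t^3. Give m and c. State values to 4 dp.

From the data, Σt^2·t^2 = 4995, Σt^2·t^3 = 36949, Σt^3·t^3 = 281931.
And Σt^2·y = 26000, Σt^3·y = 196758.
Determinant 4995·281931 − 36949² = 43016744.
m = (26000·281931 − 36949·196758)/43016744 = 30097329/21508372; c = (4995·196758 − 36949·26000)/43016744 = 11066105/21508372.

m = 1.3993, c = 0.5145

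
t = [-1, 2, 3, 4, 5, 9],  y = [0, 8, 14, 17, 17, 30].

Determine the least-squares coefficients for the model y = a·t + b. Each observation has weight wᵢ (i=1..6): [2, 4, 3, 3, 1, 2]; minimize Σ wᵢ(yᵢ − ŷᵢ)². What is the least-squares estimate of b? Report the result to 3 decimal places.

From the data, Σwᵢ·t·t = 280, Σwᵢ·t = 50, Σwᵢ·1 = 15.
And Σwᵢ·t·y = 1019, Σwᵢ·y = 202.
Determinant 280·15 − 50² = 1700.
a = (1019·15 − 50·202)/1700 = 61/20; b = (280·202 − 50·1019)/1700 = 33/10.

b = 3.300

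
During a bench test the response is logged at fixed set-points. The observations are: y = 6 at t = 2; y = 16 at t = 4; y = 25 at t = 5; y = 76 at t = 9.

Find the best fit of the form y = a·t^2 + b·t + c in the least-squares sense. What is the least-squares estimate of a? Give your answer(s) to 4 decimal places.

a = 0.9454

From the data, Σt^2·t^2 = 7458, Σt^2·t = 926, Σt^2 = 126, Σt·t = 126, Σt = 20, Σ1 = 4.
Right-hand side: Σt^2·y = 7061, Σt·y = 885, Σy = 123.
Solving the 3×3 system (Gaussian elimination) gives a = 2929/3098, b = -587/1549, c = 4435/1549.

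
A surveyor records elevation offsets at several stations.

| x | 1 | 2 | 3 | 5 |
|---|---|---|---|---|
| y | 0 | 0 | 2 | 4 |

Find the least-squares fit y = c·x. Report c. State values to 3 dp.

c = 0.667

MᵀM·[c]ᵀ = Mᵀy reads: 39·c = 26.
Hence c = 26 / 39 ≈ 0.666667.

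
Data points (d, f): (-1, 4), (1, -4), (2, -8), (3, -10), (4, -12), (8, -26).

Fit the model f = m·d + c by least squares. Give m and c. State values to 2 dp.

m = -3.23, c = -0.18

Normal-equation sums: Σd·d = 95, Σd = 17, Σ1 = 6.
Right-hand side: Σd·f = -310, Σf = -56.
AᵀA·[m, c]ᵀ = Aᵀf becomes [[95, 17]; [17, 6]]·[m, c]ᵀ = [-310, -56]ᵀ.
Eliminating c: 6·(row 1) − 17·(row 2) gives 281·m = 6·(-310) − 17·(-56) = -908, so m = -908/281.
Then c = ((-56) − 17·(-908/281))/6 = -50/281.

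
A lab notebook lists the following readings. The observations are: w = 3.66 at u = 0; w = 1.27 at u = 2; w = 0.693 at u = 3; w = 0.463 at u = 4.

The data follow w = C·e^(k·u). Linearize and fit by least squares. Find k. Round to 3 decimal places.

Taking logs, ln w = k·u + ln C, so regress ln w on u.
Over the data: Σu = 9.0000, Σ(u)² = 29.0000, Σln w = 0.3997, Σu·ln w = -3.7023.
Normal system: [[29.0000, 9.0000]; [9.0000, 4]]·[k, ln C]ᵀ = [-3.7023, 0.3997]ᵀ.
Δ = 29.0000·4 − (9.0000)² = 35.0000; k = (-3.7023·4 − 9.0000·0.3997)/35.0000 = -0.52590, ln C = (29.0000·0.3997 − 9.0000·-3.7023)/35.0000 = 1.28321.

k = -0.526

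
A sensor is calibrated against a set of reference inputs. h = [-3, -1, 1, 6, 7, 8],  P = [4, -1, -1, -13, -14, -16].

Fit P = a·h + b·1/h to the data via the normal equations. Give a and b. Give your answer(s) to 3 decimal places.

Sums needed: Σh·h = 160, Σh·1/h = 6, Σ1/h·1/h = 61385/28224.
Moment sums: Σh·P = -316, Σ1/h·P = -15/2.
Determinant 160·(61385/28224) − 6² = 275173/882.
a = ((-316)·(61385/28224) − 6·(-15/2))/(275173/882) = -4531895/2201384; b = (160·(-15/2) − 6·(-316))/(275173/882) = 613872/275173.

a = -2.059, b = 2.231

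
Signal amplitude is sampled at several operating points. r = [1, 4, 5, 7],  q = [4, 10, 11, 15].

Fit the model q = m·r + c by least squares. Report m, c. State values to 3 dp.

m = 1.813, c = 2.293

Entries of AᵀA: Σr·r = 91, Σr = 17, Σ1 = 4.
For Aᵀq: Σr·q = 204, Σq = 40.
det = 91·4 − 17² = 75.
m = (204·4 − 17·40)/75 = 136/75; c = (91·40 − 17·204)/75 = 172/75.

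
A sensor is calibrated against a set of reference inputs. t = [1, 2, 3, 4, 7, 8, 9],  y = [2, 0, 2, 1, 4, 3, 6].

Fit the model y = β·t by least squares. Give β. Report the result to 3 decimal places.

Normal-equation sums: Σt·t = 224.
Right-hand side: Σt·y = 118.
β = 118/224 = 0.526786.

β = 0.527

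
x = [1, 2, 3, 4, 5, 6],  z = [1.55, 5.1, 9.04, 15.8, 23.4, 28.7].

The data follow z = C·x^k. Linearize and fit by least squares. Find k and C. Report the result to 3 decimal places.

With ln zᵢ as the transformed response and ln xᵢ as the regressor:
Over the data: Σln x = 6.5793, Σ(ln x)² = 9.4099, Σln z = 13.5388, Σln x·ln z = 18.4631.
Normal system: [[9.4099, 6.5793]; [6.5793, 6]]·[k, ln C]ᵀ = [18.4631, 13.5388]ᵀ.
Solving (det = 13.1729): k = 1.64760, ln C = 0.44980, so C = exp(0.44980) = 1.56800.

k = 1.648, C = 1.568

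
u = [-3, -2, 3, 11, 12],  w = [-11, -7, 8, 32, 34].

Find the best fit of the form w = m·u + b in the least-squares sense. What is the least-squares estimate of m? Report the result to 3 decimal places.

m = 2.997

With design matrix X, XᵀX = [[287, 21]; [21, 5]] and Xᵀw = [831, 56]ᵀ.
Δ = 287·5 − 21² = 994.
m = (831·5 − 21·56)/994 = 2979/994; b = (287·56 − 21·831)/994 = -197/142.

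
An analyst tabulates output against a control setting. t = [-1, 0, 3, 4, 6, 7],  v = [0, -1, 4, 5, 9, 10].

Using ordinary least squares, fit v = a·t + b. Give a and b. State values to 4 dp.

From the data, Σt·t = 111, Σt = 19, Σ1 = 6.
For Mᵀv: Σt·v = 156, Σv = 27.
MᵀM·[a, b]ᵀ = Mᵀv becomes [[111, 19]; [19, 6]]·[a, b]ᵀ = [156, 27]ᵀ.
Eliminating b: 6·(row 1) − 19·(row 2) gives 305·a = 6·156 − 19·27 = 423, so a = 423/305.
Then b = (27 − 19·(423/305))/6 = 33/305.

a = 1.3869, b = 0.1082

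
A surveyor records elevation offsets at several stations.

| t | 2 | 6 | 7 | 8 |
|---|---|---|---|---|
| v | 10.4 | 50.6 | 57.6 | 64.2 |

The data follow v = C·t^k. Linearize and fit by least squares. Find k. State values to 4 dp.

Let Y = ln v. Fitting Y = k·ln t + ln C by least squares:
XᵀX = [[11.8015, 6.5103]; [6.5103, 4]], rhs = [25.1964, 14.4813]ᵀ  (here Σln t = 6.5103, Σ(ln t)² = 11.8015, Σln v = 14.4813, Σln t·ln v = 25.1964).
Δ = 11.8015·4 − (6.5103)² = 4.8225; k = (25.1964·4 − 6.5103·14.4813)/4.8225 = 1.34967, ln C = (11.8015·14.4813 − 6.5103·25.1964)/4.8225 = 1.42365.

k = 1.3497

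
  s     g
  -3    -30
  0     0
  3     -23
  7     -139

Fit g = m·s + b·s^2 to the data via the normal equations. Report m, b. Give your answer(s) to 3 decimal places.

The normal system XᵀX·[m, b]ᵀ = Xᵀg is [[67, 343]; [343, 2563]]·[m, b]ᵀ = [-952, -7288]ᵀ.
Eliminating b: 2563·(row 1) − 343·(row 2) gives 54072·m = 2563·(-952) − 343·(-7288) = 59808, so m = 2492/2253.
Then b = ((-7288) − 343·(2492/2253))/2563 = -6740/2253.

m = 1.106, b = -2.992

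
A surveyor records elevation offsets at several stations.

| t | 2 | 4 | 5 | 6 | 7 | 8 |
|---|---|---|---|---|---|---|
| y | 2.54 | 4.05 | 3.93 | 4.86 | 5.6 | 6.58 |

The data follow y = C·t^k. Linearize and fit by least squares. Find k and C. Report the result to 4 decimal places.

With ln yᵢ as the transformed response and ln tᵢ as the regressor:
Sums: Σln t = 9.5060, Σ(ln t)² = 16.3136, Σln y = 8.8874, Σln t·ln y = 14.8908.
Normal system: [[16.3136, 9.5060]; [9.5060, 6]]·[k, ln C]ᵀ = [14.8908, 8.8874]ᵀ.
Δ = 16.3136·6 − (9.5060)² = 7.5177; k = (14.8908·6 − 9.5060·8.8874)/7.5177 = 0.64671, ln C = (16.3136·8.8874 − 9.5060·14.8908)/7.5177 = 0.45662, so C = exp(0.45662) = 1.57873.

k = 0.6467, C = 1.5787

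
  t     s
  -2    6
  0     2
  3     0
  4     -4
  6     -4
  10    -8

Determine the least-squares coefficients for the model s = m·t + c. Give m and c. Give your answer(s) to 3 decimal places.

m = -1.137, c = 2.645

With design matrix X, XᵀX = [[165, 21]; [21, 6]] and Xᵀs = [-132, -8]ᵀ.
Δ = 165·6 − 21² = 549.
m = ((-132)·6 − 21·(-8))/549 = -208/183; c = (165·(-8) − 21·(-132))/549 = 484/183.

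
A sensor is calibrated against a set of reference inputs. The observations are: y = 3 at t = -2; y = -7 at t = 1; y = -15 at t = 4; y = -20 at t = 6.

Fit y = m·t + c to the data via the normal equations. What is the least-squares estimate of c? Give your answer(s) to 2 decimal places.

Setting ∂/∂m … = 0 gives: 57·m + 9·c = -193;  9·m + 4·c = -39.
Δ = 57·4 − 9² = 147.
m = ((-193)·4 − 9·(-39))/147 = -421/147; c = (57·(-39) − 9·(-193))/147 = -162/49.

c = -3.31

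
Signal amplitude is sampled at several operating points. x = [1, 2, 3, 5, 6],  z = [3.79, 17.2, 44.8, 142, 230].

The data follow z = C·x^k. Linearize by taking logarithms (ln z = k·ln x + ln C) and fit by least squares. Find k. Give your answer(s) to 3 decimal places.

k = 2.285

Linearized form: ln z = k·ln x + ln C. From the 5 transformed points,
AᵀA = [[7.4881, 5.1930]; [5.1930, 5]], rhs = [23.8689, 18.3734]ᵀ  (here Σln x = 5.1930, Σ(ln x)² = 7.4881, Σln z = 18.3734, Σln x·ln z = 23.8689).
Slope k = (n·Σln x·ln z − Σln x·Σln z)/(n·Σ(ln x)² − (Σln x)²) = (5·23.8689 − 5.1930·18.3734)/10.4737 = 2.28500; ln C = (Σln z − k·Σln x)/n = 1.30149.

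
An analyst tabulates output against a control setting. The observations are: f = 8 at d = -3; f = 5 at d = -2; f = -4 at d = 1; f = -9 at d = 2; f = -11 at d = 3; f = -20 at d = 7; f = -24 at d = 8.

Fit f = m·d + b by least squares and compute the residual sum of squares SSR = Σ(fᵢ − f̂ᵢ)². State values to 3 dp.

Normal-equation sums: Σd·d = 140, Σd = 16, Σ1 = 7.
For Aᵀf: Σd·f = -421, Σf = -55.
So AᵀA·[m, b]ᵀ = Aᵀf: [[140, 16]; [16, 7]]·[m, b]ᵀ = [-421, -55]ᵀ.
Eliminating b: 7·(row 1) − 16·(row 2) gives 724·m = 7·(-421) − 16·(-55) = -2067, so m = -2067/724.
Then b = ((-55) − 16·(-2067/724))/7 = -241/181.
Residuals: 555/724, 225/362, 135/724, -709/362, -799/724, 953/724, 31/181; SSR = 5665/724.

SSR = 7.825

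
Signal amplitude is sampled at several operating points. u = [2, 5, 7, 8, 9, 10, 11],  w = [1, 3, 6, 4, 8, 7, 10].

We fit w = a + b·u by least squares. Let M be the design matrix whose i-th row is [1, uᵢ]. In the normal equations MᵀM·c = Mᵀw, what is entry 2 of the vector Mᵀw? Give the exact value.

Entry 2 ↔ basis u, so (Mᵀw)_{2} = Σᵢ (u)·wᵢ = (2)·(1) + (5)·(3) + (7)·(6) + (8)·(4) + (9)·(8) + (10)·(7) + (11)·(10) = 343.

343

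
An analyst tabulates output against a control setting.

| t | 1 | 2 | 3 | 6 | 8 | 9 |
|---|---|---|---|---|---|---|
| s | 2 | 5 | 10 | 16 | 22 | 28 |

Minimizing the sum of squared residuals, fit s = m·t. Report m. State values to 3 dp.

From the data, Σt·t = 195.
For Mᵀs: Σt·s = 566.
MᵀM·[m]ᵀ = Mᵀs becomes [[195]]·[m]ᵀ = [566]ᵀ.
Hence m = 566 / 195 ≈ 2.90256.

m = 2.903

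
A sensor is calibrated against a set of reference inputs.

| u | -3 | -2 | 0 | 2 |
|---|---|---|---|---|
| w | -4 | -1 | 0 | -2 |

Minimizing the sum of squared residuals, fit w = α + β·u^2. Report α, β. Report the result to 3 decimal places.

α = 0.153, β = -0.448

Forming AᵀA = [[4, 17]; [17, 113]] and Aᵀw = [-7, -48]ᵀ gives AᵀA·[α, β]ᵀ = Aᵀw.
Determinant 4·113 − 17² = 163.
α = ((-7)·113 − 17·(-48))/163 = 25/163; β = (4·(-48) − 17·(-7))/163 = -73/163.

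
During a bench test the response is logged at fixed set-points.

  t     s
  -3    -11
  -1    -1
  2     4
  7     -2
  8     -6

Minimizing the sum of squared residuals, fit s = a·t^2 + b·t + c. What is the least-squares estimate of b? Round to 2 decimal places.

Entries of XᵀX: Σt^2·t^2 = 6595, Σt^2·t = 835, Σt^2 = 127, Σt·t = 127, Σt = 13, Σ1 = 5.
And Σt^2·s = -566, Σt·s = -20, Σs = -16.
Normal equations: [[6595, 835, 127]; [835, 127, 13]; [127, 13, 5]]·[a, b, c]ᵀ = [-566, -20, -16]ᵀ.
Solving the 3×3 system (Gaussian elimination) gives a = -10741/24661, b = 63892/24661, c = 27787/24661.

b = 2.59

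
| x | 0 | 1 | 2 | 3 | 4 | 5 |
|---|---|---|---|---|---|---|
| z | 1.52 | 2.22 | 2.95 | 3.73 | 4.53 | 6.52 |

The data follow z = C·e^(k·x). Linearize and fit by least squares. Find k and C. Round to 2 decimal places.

Taking logs, ln z = k·x + ln C, so regress ln z on x.
Σx = 15.0000, Σ(x)² = 55.0000, Σln z = 7.0000, Σx·ln z = 22.3276.
Equations: 55.0000·k + 15.0000·ln C = 22.3276;  15.0000·k + 6·ln C = 7.0000.
Δ = 55.0000·6 − (15.0000)² = 105.0000; k = (22.3276·6 − 15.0000·7.0000)/105.0000 = 0.27586, ln C = (55.0000·7.0000 − 15.0000·22.3276)/105.0000 = 0.47702, so C = exp(0.47702) = 1.61127.

k = 0.28, C = 1.61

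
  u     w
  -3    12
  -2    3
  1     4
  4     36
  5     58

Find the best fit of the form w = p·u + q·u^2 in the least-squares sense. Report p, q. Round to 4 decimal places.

Normal-equation sums: Σu·u = 55, Σu·u^2 = 155, Σu^2·u^2 = 979.
Moment sums: Σu·w = 396, Σu^2·w = 2150.
So XᵀX·[p, q]ᵀ = Xᵀw: [[55, 155]; [155, 979]]·[p, q]ᵀ = [396, 2150]ᵀ.
det = 55·979 − 155² = 29820.
p = (396·979 − 155·2150)/29820 = 27217/14910; q = (55·2150 − 155·396)/29820 = 5687/2982.

p = 1.8254, q = 1.9071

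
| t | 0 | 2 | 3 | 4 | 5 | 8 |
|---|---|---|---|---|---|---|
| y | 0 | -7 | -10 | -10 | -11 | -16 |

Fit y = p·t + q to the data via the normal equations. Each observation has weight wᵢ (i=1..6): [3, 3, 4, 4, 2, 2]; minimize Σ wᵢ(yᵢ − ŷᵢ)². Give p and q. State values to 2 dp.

p = -1.90, q = -2.27

The normal equations are: 290·p + 60·q = -688;  60·p + 18·q = -155.
Determinant 290·18 − 60² = 1620.
p = ((-688)·18 − 60·(-155))/1620 = -257/135; q = (290·(-155) − 60·(-688))/1620 = -367/162.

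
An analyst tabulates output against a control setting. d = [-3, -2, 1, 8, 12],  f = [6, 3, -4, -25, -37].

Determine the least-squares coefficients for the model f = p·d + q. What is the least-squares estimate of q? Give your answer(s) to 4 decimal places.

The normal equations are: 222·p + 16·q = -672;  16·p + 5·q = -57.
Eliminating q: 5·(row 1) − 16·(row 2) gives 854·p = 5·(-672) − 16·(-57) = -2448, so p = -1224/427.
Then q = ((-57) − 16·(-1224/427))/5 = -951/427.

q = -2.2272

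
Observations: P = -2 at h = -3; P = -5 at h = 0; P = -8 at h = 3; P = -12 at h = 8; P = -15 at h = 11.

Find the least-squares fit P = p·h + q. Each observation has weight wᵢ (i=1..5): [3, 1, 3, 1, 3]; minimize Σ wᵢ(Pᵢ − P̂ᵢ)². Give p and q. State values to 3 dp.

p = -0.920, q = -4.933

Entries of MᵀWM: Σwᵢ·h·h = 481, Σwᵢ·h = 41, Σwᵢ·1 = 11.
And Σwᵢ·h·P = -645, Σwᵢ·P = -92.
Normal equations: [[481, 41]; [41, 11]]·[p, q]ᵀ = [-645, -92]ᵀ.
Δ = 481·11 − 41² = 3610.
p = ((-645)·11 − 41·(-92))/3610 = -3323/3610; q = (481·(-92) − 41·(-645))/3610 = -17807/3610.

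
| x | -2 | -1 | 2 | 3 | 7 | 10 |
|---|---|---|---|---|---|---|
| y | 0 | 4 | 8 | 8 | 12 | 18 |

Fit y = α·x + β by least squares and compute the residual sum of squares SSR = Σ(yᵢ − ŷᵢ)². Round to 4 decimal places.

Normal-equation sums: Σx·x = 167, Σx = 19, Σ1 = 6.
Moment sums: Σx·y = 300, Σy = 50.
Normal equations: [[167, 19]; [19, 6]]·[α, β]ᵀ = [300, 50]ᵀ.
Δ = 167·6 − 19² = 641.
α = (300·6 − 19·50)/641 = 850/641; β = (167·50 − 19·300)/641 = 2650/641.
Residuals: -950/641, 764/641, 778/641, -72/641, -908/641, 388/641; SSR = 4792/641.

SSR = 7.4758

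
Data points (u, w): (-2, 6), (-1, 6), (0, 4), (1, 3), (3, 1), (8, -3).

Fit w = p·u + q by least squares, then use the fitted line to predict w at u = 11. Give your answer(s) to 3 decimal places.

Compute the Gram sums: Σu·u = 79, Σu = 9, Σ1 = 6.
Right-hand side: Σu·w = -36, Σw = 17.
Normal equations: [[79, 9]; [9, 6]]·[p, q]ᵀ = [-36, 17]ᵀ.
Δ = 79·6 − 9² = 393.
p = ((-36)·6 − 9·17)/393 = -123/131; q = (79·17 − 9·(-36))/393 = 1667/393.
At u = 11: ŵ = (-123/131)·(11) + (1667/393)·(1) = -2392/393.

ŵ = -6.087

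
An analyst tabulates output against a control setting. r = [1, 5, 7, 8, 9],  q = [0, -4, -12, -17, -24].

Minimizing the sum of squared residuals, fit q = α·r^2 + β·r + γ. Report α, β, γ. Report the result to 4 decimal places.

Sums needed: Σr^2·r^2 = 13684, Σr^2·r = 1710, Σr^2 = 220, Σr·r = 220, Σr = 30, Σ1 = 5.
Moment sums: Σr^2·q = -3720, Σr·q = -456, Σq = -57.
Inverting the 3×3 Gram matrix, [α, β, γ]ᵀ = [-201/403, 312/155, -3087/2015]ᵀ.

α = -0.4988, β = 2.0129, γ = -1.5320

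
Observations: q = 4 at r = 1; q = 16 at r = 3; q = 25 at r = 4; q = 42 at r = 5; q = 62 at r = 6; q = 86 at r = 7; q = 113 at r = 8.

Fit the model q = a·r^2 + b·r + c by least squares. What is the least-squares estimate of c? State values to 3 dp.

c = 4.888

With design matrix A, AᵀA = [[8756, 1288, 200]; [1288, 200, 34]; [200, 34, 7]] and Aᵀq = [15276, 2240, 348]ᵀ.
Inverting the 3×3 Gram matrix, [a, b, c]ᵀ = [5195/2541, -7108/2541, 4140/847]ᵀ.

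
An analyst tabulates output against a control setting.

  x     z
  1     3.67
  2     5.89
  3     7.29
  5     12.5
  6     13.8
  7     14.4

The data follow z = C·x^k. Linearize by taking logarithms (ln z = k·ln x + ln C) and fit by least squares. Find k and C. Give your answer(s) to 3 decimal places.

k = 0.736, C = 3.561

Linearized form: ln z = k·ln x + ln C. From the 6 transformed points,
Σln x = 7.1389, Σ(ln x)² = 11.2747, Σln z = 12.8776, Σln x·ln z = 17.3695.
Equations: 11.2747·k + 7.1389·ln C = 17.3695;  7.1389·k + 6·ln C = 12.8776.
Δ = 11.2747·6 − (7.1389)² = 16.6845; k = (17.3695·6 − 7.1389·12.8776)/16.6845 = 0.73635, ln C = (11.2747·12.8776 − 7.1389·17.3695)/16.6845 = 1.27015, so C = exp(1.27015) = 3.56138.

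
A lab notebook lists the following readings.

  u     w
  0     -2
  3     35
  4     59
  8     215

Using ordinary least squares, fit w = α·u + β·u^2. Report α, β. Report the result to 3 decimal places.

With design matrix M, MᵀM = [[89, 603]; [603, 4433]] and Mᵀw = [2061, 15019]ᵀ.
Δ = 89·4433 − 603² = 30928.
α = (2061·4433 − 603·15019)/30928 = 19989/7732; β = (89·15019 − 603·2061)/30928 = 23477/7732.

α = 2.585, β = 3.036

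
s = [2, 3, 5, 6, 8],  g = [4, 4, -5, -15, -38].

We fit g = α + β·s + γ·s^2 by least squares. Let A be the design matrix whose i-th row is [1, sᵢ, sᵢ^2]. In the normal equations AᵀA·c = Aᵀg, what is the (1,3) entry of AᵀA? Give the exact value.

Row 1 ↔ basis 1, column 3 ↔ basis s^2, so (AᵀA)_{1,3} = Σᵢ s^2 = (1)·(4) + (1)·(9) + (1)·(25) + (1)·(36) + (1)·(64) = 138.

138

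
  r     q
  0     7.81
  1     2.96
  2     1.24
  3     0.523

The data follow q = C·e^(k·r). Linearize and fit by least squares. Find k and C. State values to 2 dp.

Taking logs, ln q = k·r + ln C, so regress ln q on r.
Σr = 6.0000, Σ(r)² = 14.0000, Σln q = 2.7075, Σr·ln q = -0.4291.
Equations: 14.0000·k + 6.0000·ln C = -0.4291;  6.0000·k + 4·ln C = 2.7075.
Solving (det = 20.0000): k = -0.89808, ln C = 2.02401, so C = exp(2.02401) = 7.56858.

k = -0.90, C = 7.57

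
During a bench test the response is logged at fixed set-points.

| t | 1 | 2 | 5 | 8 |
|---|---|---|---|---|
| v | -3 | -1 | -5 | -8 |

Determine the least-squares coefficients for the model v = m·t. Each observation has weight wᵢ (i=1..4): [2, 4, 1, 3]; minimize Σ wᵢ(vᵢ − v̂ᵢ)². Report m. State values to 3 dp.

Entries of XᵀWX: Σwᵢ·t·t = 235.
And Σwᵢ·t·v = -231.
Hence m = -231 / 235 ≈ -0.982979.

m = -0.983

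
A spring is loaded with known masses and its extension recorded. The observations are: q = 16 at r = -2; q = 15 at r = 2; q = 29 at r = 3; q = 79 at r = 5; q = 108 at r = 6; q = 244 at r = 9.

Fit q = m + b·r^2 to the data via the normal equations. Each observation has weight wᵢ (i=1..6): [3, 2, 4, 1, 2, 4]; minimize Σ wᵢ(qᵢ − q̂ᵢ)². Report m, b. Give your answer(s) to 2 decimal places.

m = 2.97, b = 2.97

XᵀWX·[m, b]ᵀ = XᵀWq reads: 16·m + 477·b = 1465;  477·m + 29865·b = 90163.
Determinant 16·29865 − 477² = 250311.
m = (1465·29865 − 477·90163)/250311 = 248158/83437; b = (16·90163 − 477·1465)/250311 = 743803/250311.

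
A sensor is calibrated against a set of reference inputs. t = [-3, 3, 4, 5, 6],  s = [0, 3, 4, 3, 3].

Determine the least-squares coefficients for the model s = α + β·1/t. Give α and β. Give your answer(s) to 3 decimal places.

α = 1.932, β = 5.414

Forming XᵀX = [[5, 37/60]; [37/60, 141/400]] and Xᵀs = [13, 31/10]ᵀ gives XᵀX·[α, β]ᵀ = Xᵀs.
Eliminating β: (141/400)·(row 1) − (37/60)·(row 2) gives (311/225)·α = (141/400)·13 − (37/60)·(31/10) = 641/240, so α = 9615/4976.
Then β = ((31/10) − (37/60)·(9615/4976))/(141/400) = 6735/1244.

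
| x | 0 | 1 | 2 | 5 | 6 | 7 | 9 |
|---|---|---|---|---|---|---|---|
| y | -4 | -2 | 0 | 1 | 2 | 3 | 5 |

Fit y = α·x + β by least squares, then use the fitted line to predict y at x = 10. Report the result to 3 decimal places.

ŷ = 5.763

Forming MᵀM = [[196, 30]; [30, 7]] and Mᵀy = [81, 5]ᵀ gives MᵀM·[α, β]ᵀ = Mᵀy.
Δ = 196·7 − 30² = 472.
α = (81·7 − 30·5)/472 = 417/472; β = (196·5 − 30·81)/472 = -725/236.
At x = 10: ŷ = (417/472)·(10) + (-725/236)·(1) = 340/59.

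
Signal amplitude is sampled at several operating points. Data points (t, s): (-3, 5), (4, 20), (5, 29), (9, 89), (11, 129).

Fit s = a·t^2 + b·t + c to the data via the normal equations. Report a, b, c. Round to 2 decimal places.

Setting ∂/∂a … = 0 gives: 22164·a + 2222·b + 252·c = 23908;  2222·a + 252·b + 26·c = 2430;  252·a + 26·b + 5·c = 272.
(Σt^2·t^2 = 22164, Σt^2·t = 2222, Σt^2 = 252, Σt·t = 252, Σt = 26, Σ1 = 5, Σt^2·s = 23908, Σt·s = 2430, Σs = 272.)
Inverting the 3×3 Gram matrix, [a, b, c]ᵀ = [331807/342859, 391544/342859, -107572/342859]ᵀ.

a = 0.97, b = 1.14, c = -0.31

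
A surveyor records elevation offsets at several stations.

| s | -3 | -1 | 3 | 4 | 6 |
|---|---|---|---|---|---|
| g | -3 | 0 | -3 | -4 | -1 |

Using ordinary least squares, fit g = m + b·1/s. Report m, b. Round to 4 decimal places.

m = -2.4297, b = -1.9688

Normal-equation sums: Σ1 = 5, Σ1/s = -7/12, Σ1/s·1/s = 21/16.
Right-hand side: Σg = -11, Σ1/s·g = -7/6.
Eliminating b: (21/16)·(row 1) − (-7/12)·(row 2) gives (56/9)·m = (21/16)·(-11) − (-7/12)·(-7/6) = -2177/144, so m = -311/128.
Then b = ((-7/6) − (-7/12)·(-311/128))/(21/16) = -63/32.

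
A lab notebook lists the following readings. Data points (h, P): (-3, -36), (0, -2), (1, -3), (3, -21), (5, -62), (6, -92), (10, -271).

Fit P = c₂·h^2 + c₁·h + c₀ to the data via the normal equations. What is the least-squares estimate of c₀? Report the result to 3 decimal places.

c₀ = -1.959

Compute the Gram sums: Σh^2·h^2 = 12084, Σh^2·h = 1342, Σh^2 = 180, Σh·h = 180, Σh = 22, Σ1 = 7.
Right-hand side: Σh^2·P = -32478, Σh·P = -3530, ΣP = -487.
XᵀX·[c₂, c₁, c₀]ᵀ = XᵀP becomes [[12084, 1342, 180]; [1342, 180, 22]; [180, 22, 7]]·[c₂, c₁, c₀]ᵀ = [-32478, -3530, -487]ᵀ.
Inverting the 3×3 Gram matrix, [c₂, c₁, c₀]ᵀ = [-1155074/391769, 1022517/391769, -767651/391769]ᵀ.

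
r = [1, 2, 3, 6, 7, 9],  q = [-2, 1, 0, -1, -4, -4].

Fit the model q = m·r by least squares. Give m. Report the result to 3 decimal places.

m = -0.389

Normal-equation sums: Σr·r = 180.
And Σr·q = -70.
So XᵀX·[m]ᵀ = Xᵀq: [[180]]·[m]ᵀ = [-70]ᵀ.
m = (-70)/180 = -0.388889.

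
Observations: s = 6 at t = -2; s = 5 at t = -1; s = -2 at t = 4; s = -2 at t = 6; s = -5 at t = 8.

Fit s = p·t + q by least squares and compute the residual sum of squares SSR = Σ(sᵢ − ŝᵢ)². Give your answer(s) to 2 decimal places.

SSR = 2.56

Normal-equation sums: Σt·t = 121, Σt = 15, Σ1 = 5.
Moment sums: Σt·s = -77, Σs = 2.
AᵀA·[p, q]ᵀ = Aᵀs becomes [[121, 15]; [15, 5]]·[p, q]ᵀ = [-77, 2]ᵀ.
Determinant 121·5 − 15² = 380.
p = ((-77)·5 − 15·2)/380 = -83/76; q = (121·2 − 15·(-77))/380 = 1397/380.
Residuals: 53/380, 22/95, -497/380, 333/380, 23/380; SSR = 971/380.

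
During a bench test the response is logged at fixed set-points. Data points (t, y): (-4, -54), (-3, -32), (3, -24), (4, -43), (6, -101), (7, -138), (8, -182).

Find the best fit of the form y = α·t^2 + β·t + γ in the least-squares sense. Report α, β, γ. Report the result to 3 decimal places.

Sums needed: Σt^2·t^2 = 8467, Σt^2·t = 1071, Σt^2 = 199, Σt·t = 199, Σt = 21, Σ1 = 7.
Right-hand side: Σt^2·y = -24102, Σt·y = -2960, Σy = -574.
MᵀM·[α, β, γ]ᵀ = Mᵀy becomes [[8467, 1071, 199]; [1071, 199, 21]; [199, 21, 7]]·[α, β, γ]ᵀ = [-24102, -2960, -574]ᵀ.
Solving the 3×3 system (Gaussian elimination) gives α = -825671/275529, β = 123194/91843, γ = -7913/9501.

α = -2.997, β = 1.341, γ = -0.833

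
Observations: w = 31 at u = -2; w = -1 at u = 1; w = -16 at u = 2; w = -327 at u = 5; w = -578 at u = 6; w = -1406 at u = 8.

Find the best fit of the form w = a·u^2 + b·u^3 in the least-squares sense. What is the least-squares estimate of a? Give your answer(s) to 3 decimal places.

MᵀM·[a, b]ᵀ = Mᵀw reads: 6050·a + 43670·b = -118908;  43670·a + 324554·b = -885972.
Δ = 6050·324554 − 43670² = 56482800.
a = ((-118908)·324554 − 43670·(-885972))/56482800 = 2048546/1176725; b = (6050·(-885972) − 43670·(-118908))/56482800 = -63416/21395.

a = 1.741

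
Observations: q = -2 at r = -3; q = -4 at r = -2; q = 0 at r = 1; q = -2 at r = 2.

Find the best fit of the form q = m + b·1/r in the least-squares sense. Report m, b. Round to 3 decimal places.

Normal-equation sums: Σ1 = 4, Σ1/r = 2/3, Σ1/r·1/r = 29/18.
Right-hand side: Σq = -8, Σ1/r·q = 5/3.
So MᵀM·[m, b]ᵀ = Mᵀq: [[4, 2/3]; [2/3, 29/18]]·[m, b]ᵀ = [-8, 5/3]ᵀ.
Eliminating b: (29/18)·(row 1) − (2/3)·(row 2) gives 6·m = (29/18)·(-8) − (2/3)·(5/3) = -14, so m = -7/3.
Then b = ((5/3) − (2/3)·(-7/3))/(29/18) = 2.

m = -2.333, b = 2.000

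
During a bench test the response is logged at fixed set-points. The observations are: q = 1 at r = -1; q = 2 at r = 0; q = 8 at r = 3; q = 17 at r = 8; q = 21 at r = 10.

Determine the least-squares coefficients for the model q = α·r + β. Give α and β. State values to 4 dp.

With design matrix M, MᵀM = [[174, 20]; [20, 5]] and Mᵀq = [369, 49]ᵀ.
Eliminating β: 5·(row 1) − 20·(row 2) gives 470·α = 5·369 − 20·49 = 865, so α = 173/94.
Then β = (49 − 20·(173/94))/5 = 573/235.

α = 1.8404, β = 2.4383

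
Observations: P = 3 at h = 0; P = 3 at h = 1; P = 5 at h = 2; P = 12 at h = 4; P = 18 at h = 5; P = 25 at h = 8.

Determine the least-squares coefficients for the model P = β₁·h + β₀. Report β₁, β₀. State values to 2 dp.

From the data, Σh·h = 110, Σh = 20, Σ1 = 6.
Right-hand side: Σh·P = 351, ΣP = 66.
So XᵀX·[β₁, β₀]ᵀ = XᵀP: [[110, 20]; [20, 6]]·[β₁, β₀]ᵀ = [351, 66]ᵀ.
det = 110·6 − 20² = 260.
β₁ = (351·6 − 20·66)/260 = 393/130; β₀ = (110·66 − 20·351)/260 = 12/13.

β₁ = 3.02, β₀ = 0.92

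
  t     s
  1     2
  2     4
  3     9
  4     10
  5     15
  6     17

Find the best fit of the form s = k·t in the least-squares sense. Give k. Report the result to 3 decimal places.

Compute the Gram sums: Σt·t = 91.
And Σt·s = 254.
So XᵀX·[k]ᵀ = Xᵀs: [[91]]·[k]ᵀ = [254]ᵀ.
k = 254/91 = 2.79121.

k = 2.791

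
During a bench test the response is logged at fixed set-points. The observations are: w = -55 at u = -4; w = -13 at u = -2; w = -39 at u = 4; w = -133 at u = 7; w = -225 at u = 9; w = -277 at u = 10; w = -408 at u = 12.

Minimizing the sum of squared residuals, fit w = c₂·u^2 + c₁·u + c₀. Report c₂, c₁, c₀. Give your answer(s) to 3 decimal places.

c₂ = -2.999, c₁ = 1.916, c₀ = 1.514

Forming MᵀM = [[40226, 3792, 410]; [3792, 410, 36]; [410, 36, 7]] and Mᵀw = [-112750, -10532, -1150]ᵀ gives MᵀM·[c₂, c₁, c₀]ᵀ = Mᵀw.
Row-reducing yields c₂ = -608329/202847, c₁ = 388642/202847, c₀ = 307104/202847.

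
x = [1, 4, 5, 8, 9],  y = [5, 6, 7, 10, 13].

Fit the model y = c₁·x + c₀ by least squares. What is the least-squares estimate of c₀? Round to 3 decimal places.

c₀ = 3.010

From the data, Σx·x = 187, Σx = 27, Σ1 = 5.
For Mᵀy: Σx·y = 261, Σy = 41.
Determinant 187·5 − 27² = 206.
c₁ = (261·5 − 27·41)/206 = 99/103; c₀ = (187·41 − 27·261)/206 = 310/103.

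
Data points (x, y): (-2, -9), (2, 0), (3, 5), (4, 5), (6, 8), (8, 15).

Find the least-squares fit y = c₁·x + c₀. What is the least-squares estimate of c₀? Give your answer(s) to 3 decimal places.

c₀ = -4.059

Forming AᵀA = [[133, 21]; [21, 6]] and Aᵀy = [221, 24]ᵀ gives AᵀA·[c₁, c₀]ᵀ = Aᵀy.
det = 133·6 − 21² = 357.
c₁ = (221·6 − 21·24)/357 = 274/119; c₀ = (133·24 − 21·221)/357 = -69/17.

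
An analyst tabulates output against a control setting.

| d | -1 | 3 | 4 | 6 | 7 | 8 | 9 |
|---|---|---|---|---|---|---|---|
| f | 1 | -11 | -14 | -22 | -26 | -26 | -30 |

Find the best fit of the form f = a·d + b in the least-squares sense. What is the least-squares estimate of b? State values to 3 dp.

Entries of AᵀA: Σd·d = 256, Σd = 36, Σ1 = 7.
Moment sums: Σd·f = -882, Σf = -128.
AᵀA·[a, b]ᵀ = Aᵀf becomes [[256, 36]; [36, 7]]·[a, b]ᵀ = [-882, -128]ᵀ.
Eliminating b: 7·(row 1) − 36·(row 2) gives 496·a = 7·(-882) − 36·(-128) = -1566, so a = -783/248.
Then b = ((-128) − 36·(-783/248))/7 = -127/62.

b = -2.048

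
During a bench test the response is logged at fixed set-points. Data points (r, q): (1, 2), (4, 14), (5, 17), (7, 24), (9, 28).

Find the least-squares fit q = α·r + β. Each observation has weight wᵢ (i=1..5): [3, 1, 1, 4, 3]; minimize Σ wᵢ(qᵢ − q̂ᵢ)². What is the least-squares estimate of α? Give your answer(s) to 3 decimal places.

Setting ∂/∂α … = 0 gives: 483·α + 67·β = 1575;  67·α + 12·β = 217.
Δ = 483·12 − 67² = 1307.
α = (1575·12 − 67·217)/1307 = 4361/1307; β = (483·217 − 67·1575)/1307 = -714/1307.

α = 3.337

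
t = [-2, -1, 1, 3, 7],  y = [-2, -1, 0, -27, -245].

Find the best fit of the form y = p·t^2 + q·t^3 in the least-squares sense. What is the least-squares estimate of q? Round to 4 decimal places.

q = -0.5045

Compute the Gram sums: Σt^2·t^2 = 2500, Σt^2·t^3 = 17018, Σt^3·t^3 = 118444.
Right-hand side: Σt^2·y = -12257, Σt^3·y = -84747.
Normal equations: [[2500, 17018]; [17018, 118444]]·[p, q]ᵀ = [-12257, -84747]ᵀ.
det = 2500·118444 − 17018² = 6497676.
p = ((-12257)·118444 − 17018·(-84747))/6497676 = -4771831/3248838; q = (2500·(-84747) − 17018·(-12257))/6497676 = -1638937/3248838.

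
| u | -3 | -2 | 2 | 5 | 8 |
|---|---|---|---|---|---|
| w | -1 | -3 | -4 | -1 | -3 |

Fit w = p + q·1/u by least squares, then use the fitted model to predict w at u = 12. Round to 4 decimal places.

ŵ = -2.4971

XᵀX·[p, q]ᵀ = Xᵀw reads: 5·p + (-1/120)·q = -12;  (-1/120)·p + (9601/14400)·q = -89/120.
Eliminating q: (9601/14400)·(row 1) − (-1/120)·(row 2) gives (12001/3600)·p = (9601/14400)·(-12) − (-1/120)·(-89/120) = -115301/14400, so p = -115301/48004.
Then q = ((-89/120) − (-1/120)·(-115301/48004))/(9601/14400) = -13710/12001.
At u = 12: ŵ = (-115301/48004)·(1) + (-13710/12001)·(1/12) = -119871/48004.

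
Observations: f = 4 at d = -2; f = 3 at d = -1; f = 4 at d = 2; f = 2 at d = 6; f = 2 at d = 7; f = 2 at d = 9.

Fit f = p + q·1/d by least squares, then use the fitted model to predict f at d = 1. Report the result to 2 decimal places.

f̂ = 2.46

Compute the Gram sums: Σ1 = 6, Σ1/d = -73/126, Σ1/d·1/d = 24775/15876.
Right-hand side: Σf = 17, Σ1/d·f = -136/63.
det = 6·(24775/15876) − (-73/126)² = 143321/15876.
p = (17·(24775/15876) − (-73/126)·(-136/63))/(143321/15876) = 401319/143321; q = (6·(-136/63) − (-73/126)·17)/(143321/15876) = -49266/143321.
At d = 1: f̂ = (401319/143321)·(1) + (-49266/143321)·(1) = 352053/143321.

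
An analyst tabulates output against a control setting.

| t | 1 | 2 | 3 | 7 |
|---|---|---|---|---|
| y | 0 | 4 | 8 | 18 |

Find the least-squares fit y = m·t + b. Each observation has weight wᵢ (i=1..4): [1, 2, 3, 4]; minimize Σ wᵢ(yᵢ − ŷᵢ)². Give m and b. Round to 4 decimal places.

m = 2.7914, b = -1.3237

With design matrix X, XᵀWX = [[232, 42]; [42, 10]] and XᵀWy = [592, 104]ᵀ.
Eliminating b: 10·(row 1) − 42·(row 2) gives 556·m = 10·592 − 42·104 = 1552, so m = 388/139.
Then b = (104 − 42·(388/139))/10 = -184/139.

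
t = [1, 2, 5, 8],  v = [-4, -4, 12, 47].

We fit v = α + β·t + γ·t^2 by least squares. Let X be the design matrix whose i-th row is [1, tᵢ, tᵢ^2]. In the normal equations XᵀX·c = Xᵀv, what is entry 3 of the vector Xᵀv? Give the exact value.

Entry 3 ↔ basis t^2, so (Xᵀv)_{3} = Σᵢ (t^2)·vᵢ = (1)·(-4) + (4)·(-4) + (25)·(12) + (64)·(47) = 3288.

3288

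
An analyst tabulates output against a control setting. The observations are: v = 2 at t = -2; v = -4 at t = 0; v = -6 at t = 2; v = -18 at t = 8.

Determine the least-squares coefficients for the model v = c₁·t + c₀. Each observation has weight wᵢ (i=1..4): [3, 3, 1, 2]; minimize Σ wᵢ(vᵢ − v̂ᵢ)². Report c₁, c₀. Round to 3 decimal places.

c₁ = -1.938, c₀ = -2.750

Sums needed: Σwᵢ·t·t = 144, Σwᵢ·t = 12, Σwᵢ·1 = 9.
Right-hand side: Σwᵢ·t·v = -312, Σwᵢ·v = -48.
Δ = 144·9 − 12² = 1152.
c₁ = ((-312)·9 − 12·(-48))/1152 = -31/16; c₀ = (144·(-48) − 12·(-312))/1152 = -11/4.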